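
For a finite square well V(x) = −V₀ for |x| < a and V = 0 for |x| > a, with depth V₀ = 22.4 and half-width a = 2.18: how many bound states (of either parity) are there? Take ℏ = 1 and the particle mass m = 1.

Define the well-strength parameter z₀ = (a/ℏ)√(2mV₀) = 2.18 × √(2·1·22.4) = 14.59.
The even/odd transcendental equations gain one root per π/2 in z₀, giving N = 1 + ⌊2z₀/π⌋ = 1 + ⌊9.289⌋ = 10.

N = 10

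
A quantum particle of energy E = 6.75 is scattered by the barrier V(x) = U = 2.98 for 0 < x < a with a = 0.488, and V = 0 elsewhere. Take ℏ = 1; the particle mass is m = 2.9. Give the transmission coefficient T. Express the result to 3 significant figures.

T = 0.952

E > U: inside the barrier k₂ = √(2m(E − U))/ℏ = 4.676, k₂a = 2.282.
T = [1 + U² sin²(k₂a) / (4E(E − U))]⁻¹ = 1/1.050 = 0.952.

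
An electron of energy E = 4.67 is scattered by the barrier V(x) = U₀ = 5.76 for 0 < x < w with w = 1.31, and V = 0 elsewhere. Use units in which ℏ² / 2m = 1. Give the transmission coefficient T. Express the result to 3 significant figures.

T = 0.154

Since E < U₀ the interior solution is evanescent with decay constant κ = √(2m(U₀ − E))/ℏ = 1.044.
κw = 1.368, sinh(κw) = 1.836.
Matching ψ, ψ′ at both faces gives T = [1 + U₀² sinh²(κw) / (4E(U₀ − E))]⁻¹ = 1/6.491 = 0.154.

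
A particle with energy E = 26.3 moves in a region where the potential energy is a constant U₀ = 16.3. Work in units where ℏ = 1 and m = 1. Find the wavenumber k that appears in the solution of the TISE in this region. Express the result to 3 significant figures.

k = 4.47

With E > U₀ the solution is oscillatory, ψ ∝ e^{±ikx} with k = √(2m(E − U₀))/ℏ.
k = √(2 × 1 × 10) = 4.472.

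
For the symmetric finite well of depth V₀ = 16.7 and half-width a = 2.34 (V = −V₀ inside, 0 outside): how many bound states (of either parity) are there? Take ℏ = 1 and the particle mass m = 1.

Define the well-strength parameter z₀ = (a/ℏ)√(2mV₀) = 2.34 × √(2·1·16.7) = 13.52.
A new bound state (alternating even/odd) appears each time z₀ passes a multiple of π/2, so N = ⌊2z₀/π⌋ + 1 = ⌊8.609⌋ + 1 = 9.

N = 9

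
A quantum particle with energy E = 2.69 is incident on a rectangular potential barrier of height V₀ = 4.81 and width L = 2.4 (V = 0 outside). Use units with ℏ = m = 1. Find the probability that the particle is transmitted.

Since E < V₀ the interior solution is evanescent with decay constant κ = √(2m(V₀ − E))/ℏ = 2.059.
κL = 4.942, sinh(κL) = 70.01.
The exact tunnelling result is T⁻¹ = 1 + V₀² sinh²(κL) / [4E(V₀ − E)] = 4973, so T = 0.000201.

T = 0.000201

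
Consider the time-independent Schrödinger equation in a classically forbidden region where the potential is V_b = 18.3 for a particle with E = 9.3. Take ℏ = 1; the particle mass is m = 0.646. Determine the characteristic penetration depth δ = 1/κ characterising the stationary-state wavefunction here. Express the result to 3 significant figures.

δ = 0.293

Since E < V_b the TISE in this region is ψ'' = κ²ψ with κ = √(2m(V_b − E))/ℏ.
κ = √(2 × 0.646 × 9) = 3.410. The penetration depth is δ = 1/κ = 0.293.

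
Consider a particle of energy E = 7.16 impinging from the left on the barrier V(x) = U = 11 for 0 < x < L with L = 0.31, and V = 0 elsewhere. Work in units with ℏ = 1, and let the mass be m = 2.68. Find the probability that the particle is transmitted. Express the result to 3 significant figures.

E < U: inside the barrier ψ ∝ e^{±κx} with κ = √(2m(U − E))/ℏ = 4.537.
κL = 1.406, sinh(κL) = 1.918.
Matching ψ, ψ′ at both faces gives T = [1 + U² sinh²(κL) / (4E(U − E))]⁻¹ = 1/5.048 = 0.198.

T = 0.198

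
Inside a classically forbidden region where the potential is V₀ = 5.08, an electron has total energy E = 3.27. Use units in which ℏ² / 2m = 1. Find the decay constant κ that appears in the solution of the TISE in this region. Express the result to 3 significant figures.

Since E < V₀ the TISE in this region is ψ'' = κ²ψ with κ = √(2m(V₀ − E))/ℏ.
κ = √(2 × 0.5 × 1.81) = 1.345.

κ = 1.35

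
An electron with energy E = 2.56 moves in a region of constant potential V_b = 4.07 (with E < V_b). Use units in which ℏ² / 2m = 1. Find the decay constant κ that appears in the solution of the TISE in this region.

κ = 1.23

Since E < V_b the TISE in this region is ψ'' = κ²ψ with κ = √(2m(V_b − E))/ℏ.
κ = √(2 × 0.5 × 1.51) = 1.229.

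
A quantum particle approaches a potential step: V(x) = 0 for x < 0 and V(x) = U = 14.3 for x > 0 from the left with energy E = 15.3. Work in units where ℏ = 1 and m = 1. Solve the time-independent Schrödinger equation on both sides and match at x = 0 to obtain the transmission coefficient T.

On each side the TISE gives plane waves with k = √(2m(E − V))/ℏ: k₁ = √(2·1·15.3) = 5.532, k₂ = √(2·1·1) = 1.414.
Continuity of ψ and ψ′ at the step yields the reflection amplitude r = (k₁ − k₂)/(k₁ + k₂) = 0.5928; thus R = |r|² = 0.3514, T = 0.6486.

T = 0.649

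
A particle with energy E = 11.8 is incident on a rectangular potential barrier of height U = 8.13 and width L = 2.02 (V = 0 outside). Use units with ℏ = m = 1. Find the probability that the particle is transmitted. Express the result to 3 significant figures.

T = 0.833

E > U: inside the barrier k₂ = √(2m(E − U))/ℏ = 2.709, k₂L = 5.473.
T = [1 + U² sin²(k₂L) / (4E(E − U))]⁻¹ = 1/1.200 = 0.833.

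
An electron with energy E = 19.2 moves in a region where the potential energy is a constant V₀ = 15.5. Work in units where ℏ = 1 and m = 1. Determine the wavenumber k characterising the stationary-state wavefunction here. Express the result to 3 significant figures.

k = 2.72

With E > V₀ the solution is oscillatory, ψ ∝ e^{±ikx} with k = √(2m(E − V₀))/ℏ.
k = √(2 × 1 × 3.7) = 2.720.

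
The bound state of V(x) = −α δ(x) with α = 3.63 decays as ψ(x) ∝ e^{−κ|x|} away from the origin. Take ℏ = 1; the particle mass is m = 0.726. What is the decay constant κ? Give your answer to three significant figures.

κ = 2.64

Integrate −(ℏ²/2m)ψ'' − αδ(x)ψ = Eψ from −ε to +ε: the ψ'' term gives ψ'(0⁺) − ψ'(0⁻) and the δ term gives −(2mα/ℏ²)ψ(0).
With ψ ∝ e^{−κ|x|} this yields −2κ = −2mα/ℏ², so κ = mα/ℏ² = 2.635.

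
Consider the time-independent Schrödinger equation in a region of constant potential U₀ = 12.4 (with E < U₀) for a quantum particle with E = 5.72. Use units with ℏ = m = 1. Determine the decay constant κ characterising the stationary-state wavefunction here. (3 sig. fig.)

Since E < U₀ the TISE in this region is ψ'' = κ²ψ with κ = √(2m(U₀ − E))/ℏ.
κ = √(2 × 1 × 6.68) = 3.655.

κ = 3.66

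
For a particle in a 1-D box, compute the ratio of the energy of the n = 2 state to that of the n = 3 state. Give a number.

0.444444

E_n = n²π²ℏ²/(2mL²) so the ratio is n₂²/n₁² = 4/9 = 0.444444.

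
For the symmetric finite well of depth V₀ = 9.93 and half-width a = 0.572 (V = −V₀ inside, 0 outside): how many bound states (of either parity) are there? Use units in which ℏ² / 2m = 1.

N = 2

Define the well-strength parameter z₀ = (a/ℏ)√(2mV₀) = 0.572 × √(2·0.5·9.93) = 1.802.
The even/odd transcendental equations gain one root per π/2 in z₀, giving N = 1 + ⌊2z₀/π⌋ = 1 + ⌊1.147⌋ = 2.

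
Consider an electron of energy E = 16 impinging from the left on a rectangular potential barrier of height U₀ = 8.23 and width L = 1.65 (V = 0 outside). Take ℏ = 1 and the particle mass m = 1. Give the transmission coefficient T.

E > U₀: inside the barrier k₂ = √(2m(E − U₀))/ℏ = 3.942, k₂L = 6.504.
Matching at both interfaces gives T⁻¹ = 1 + U₀² sin²(k₂L) / [4E(E − U₀)] = 1.007, hence T = 0.993.

T = 0.993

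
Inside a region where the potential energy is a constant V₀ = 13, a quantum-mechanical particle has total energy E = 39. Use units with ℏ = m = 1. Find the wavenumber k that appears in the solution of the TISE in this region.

With E > V₀ the solution is oscillatory, ψ ∝ e^{±ikx} with k = √(2m(E − V₀))/ℏ.
k = √(2 × 1 × 26) = 7.211.

k = 7.21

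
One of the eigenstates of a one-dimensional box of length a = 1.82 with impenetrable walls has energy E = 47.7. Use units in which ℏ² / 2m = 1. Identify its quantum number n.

n = 4

From E_n = n²π²ℏ²/(2ma²) invert to n = √(2ma²E)/(πℏ).
n = (1.82/π) × √(2 × 0.5 × 47.7) = 4.001 → n = 4.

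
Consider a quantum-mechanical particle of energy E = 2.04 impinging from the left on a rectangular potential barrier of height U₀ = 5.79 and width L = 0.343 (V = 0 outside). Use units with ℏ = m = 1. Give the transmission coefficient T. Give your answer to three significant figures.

T = 0.437

E < U₀: inside the barrier ψ ∝ e^{±κx} with κ = √(2m(U₀ − E))/ℏ = 2.739.
κL = 0.9393, sinh(κL) = 1.084.
The exact tunnelling result is T⁻¹ = 1 + U₀² sinh²(κL) / [4E(U₀ − E)] = 2.287, so T = 0.437.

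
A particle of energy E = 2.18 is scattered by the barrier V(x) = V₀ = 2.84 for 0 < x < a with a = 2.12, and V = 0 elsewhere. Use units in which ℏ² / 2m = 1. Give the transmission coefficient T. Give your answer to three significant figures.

E < V₀: inside the barrier ψ ∝ e^{±κx} with κ = √(2m(V₀ − E))/ℏ = 0.8124.
κa = 1.722, sinh(κa) = 2.709.
The exact tunnelling result is T⁻¹ = 1 + V₀² sinh²(κa) / [4E(V₀ − E)] = 11.29, so T = 0.0886.

T = 0.0886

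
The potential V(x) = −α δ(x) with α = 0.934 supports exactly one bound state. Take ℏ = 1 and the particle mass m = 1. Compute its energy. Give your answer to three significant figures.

For x ≠ 0 the bound state is ψ ∝ e^{−κ|x|}; integrating the TISE across the delta gives the cusp condition 2κ = 2mα/ℏ², so κ = 0.9340.
Then E = −ℏ²κ²/(2m) = −mα²/(2ℏ²) = -0.4362.

E = -0.436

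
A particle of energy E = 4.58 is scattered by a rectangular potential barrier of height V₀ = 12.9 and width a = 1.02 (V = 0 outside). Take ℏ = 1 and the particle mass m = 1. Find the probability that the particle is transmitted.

T = 0.000891

E < V₀: inside the barrier ψ ∝ e^{±κx} with κ = √(2m(V₀ − E))/ℏ = 4.079.
κa = 4.161, sinh(κa) = 32.05.
The exact tunnelling result is T⁻¹ = 1 + V₀² sinh²(κa) / [4E(V₀ − E)] = 1123, so T = 0.000891.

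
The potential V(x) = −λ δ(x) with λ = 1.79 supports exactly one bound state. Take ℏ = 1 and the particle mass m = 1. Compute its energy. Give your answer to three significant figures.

The bound state is ψ(x) = √κ e^{−κ|x|}. The derivative jump ψ'(0⁺) − ψ'(0⁻) = −(2mλ/ℏ²)ψ(0) fixes κ = mλ/ℏ² = 1.790.
Then E = −ℏ²κ²/(2m) = −mλ²/(2ℏ²) = -1.602.

E = -1.60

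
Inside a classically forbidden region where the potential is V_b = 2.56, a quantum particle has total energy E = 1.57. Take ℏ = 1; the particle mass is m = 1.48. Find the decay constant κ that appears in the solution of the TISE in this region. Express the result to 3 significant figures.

κ = 1.71

Since E < V_b the TISE in this region is ψ'' = κ²ψ with κ = √(2m(V_b − E))/ℏ.
κ = √(2 × 1.48 × 0.99) = 1.712.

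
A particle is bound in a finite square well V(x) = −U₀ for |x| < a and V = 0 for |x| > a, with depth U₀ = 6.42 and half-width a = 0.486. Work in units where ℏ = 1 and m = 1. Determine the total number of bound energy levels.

N = 2

Define the well-strength parameter z₀ = (a/ℏ)√(2mU₀) = 0.486 × √(2·1·6.42) = 1.741.
A new bound state (alternating even/odd) appears each time z₀ passes a multiple of π/2, so N = ⌊2z₀/π⌋ + 1 = ⌊1.109⌋ + 1 = 2.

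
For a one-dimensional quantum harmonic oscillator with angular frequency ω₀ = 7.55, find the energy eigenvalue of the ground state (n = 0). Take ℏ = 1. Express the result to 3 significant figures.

The oscillator eigenvalues are E_n = ℏω₀(n + ½), so E_0 = 7.55 × 0.5 = 3.775.

E = 3.78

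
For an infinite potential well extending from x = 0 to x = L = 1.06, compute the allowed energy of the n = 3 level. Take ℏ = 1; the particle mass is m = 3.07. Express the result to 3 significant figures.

Requiring ψ(0) = ψ(L) = 0 quantises k = nπ/L, hence E_n = ℏ²k²/2m = n²π²ℏ²/(2mL²).
E_3 = 3² × π² / (2 × 3.07 × 1.06²) = 12.88.

E = 12.9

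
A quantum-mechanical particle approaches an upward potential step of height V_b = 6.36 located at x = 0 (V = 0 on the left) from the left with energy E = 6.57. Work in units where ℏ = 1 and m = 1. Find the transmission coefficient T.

T = 0.515

The wavenumbers are k₁ = √(2mE)/ℏ = 3.625 on the left and k₂ = √(2m(E − V_b))/ℏ = 0.6481 on the right.
Continuity of ψ and ψ′ at the step yields the reflection amplitude r = (k₁ − k₂)/(k₁ + k₂) = 0.6967; thus R = |r|² = 0.4853, T = 0.5147.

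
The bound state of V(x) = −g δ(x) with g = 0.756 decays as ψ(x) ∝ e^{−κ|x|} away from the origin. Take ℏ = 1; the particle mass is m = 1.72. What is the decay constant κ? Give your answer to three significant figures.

Integrating the TISE across x = 0 gives the cusp condition ψ'(0⁺) − ψ'(0⁻) = −(2mg/ℏ²)ψ(0).
With ψ ∝ e^{−κ|x|} this yields −2κ = −2mg/ℏ², so κ = mg/ℏ² = 1.300.

κ = 1.30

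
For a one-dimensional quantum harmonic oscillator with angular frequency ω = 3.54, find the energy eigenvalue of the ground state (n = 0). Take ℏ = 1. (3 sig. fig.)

E = 1.77

The oscillator eigenvalues are E_n = ℏω(n + ½), so E_0 = 3.54 × 0.5 = 1.770.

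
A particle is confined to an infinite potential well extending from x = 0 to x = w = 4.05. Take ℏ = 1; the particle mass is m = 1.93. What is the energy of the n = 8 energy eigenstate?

Requiring ψ(0) = ψ(w) = 0 quantises k = nπ/w, hence E_n = ℏ²k²/2m = n²π²ℏ²/(2mw²).
E_8 = 8² × π² / (2 × 1.93 × 4.05²) = 9.977.

E = 9.98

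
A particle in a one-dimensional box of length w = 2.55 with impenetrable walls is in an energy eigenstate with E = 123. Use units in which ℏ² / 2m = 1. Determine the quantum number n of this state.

From E_n = n²π²ℏ²/(2mw²) invert to n = √(2mw²E)/(πℏ).
n = (2.55/π) × √(2 × 0.5 × 123) = 9.002 → n = 9.

n = 9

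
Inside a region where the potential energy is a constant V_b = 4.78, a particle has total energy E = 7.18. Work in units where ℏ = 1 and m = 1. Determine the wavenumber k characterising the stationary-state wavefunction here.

With E > V_b the solution is oscillatory, ψ ∝ e^{±ikx} with k = √(2m(E − V_b))/ℏ.
k = √(2 × 1 × 2.4) = 2.191.

k = 2.19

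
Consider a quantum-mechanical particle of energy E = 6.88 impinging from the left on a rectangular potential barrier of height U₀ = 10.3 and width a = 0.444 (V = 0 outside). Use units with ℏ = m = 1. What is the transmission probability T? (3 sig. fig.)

E < U₀: inside the barrier ψ ∝ e^{±κx} with κ = √(2m(U₀ − E))/ℏ = 2.615.
κa = 1.161, sinh(κa) = 1.440.
Matching ψ, ψ′ at both faces gives T = [1 + U₀² sinh²(κa) / (4E(U₀ − E))]⁻¹ = 1/3.338 = 0.300.

T = 0.300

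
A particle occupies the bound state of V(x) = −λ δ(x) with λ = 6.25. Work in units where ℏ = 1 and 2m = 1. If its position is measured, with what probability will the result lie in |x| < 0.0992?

P = 0.462

The normalised bound state is ψ = √κ e^{−κ|x|} with κ = mλ/ℏ² = 3.125.
P(|x| < d) = ∫_{−d}^{d} κ e^{−2κ|x|} dx = 1 − e^{−2κd} = 1 − e^{−0.6200} = 0.4621.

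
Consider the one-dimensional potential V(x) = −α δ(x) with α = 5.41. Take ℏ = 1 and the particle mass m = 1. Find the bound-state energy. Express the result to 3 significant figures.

E = -14.6

The bound state is ψ(x) = √κ e^{−κ|x|}. The derivative jump ψ'(0⁺) − ψ'(0⁻) = −(2mα/ℏ²)ψ(0) fixes κ = mα/ℏ² = 5.410.
Then E = −ℏ²κ²/(2m) = −mα²/(2ℏ²) = -14.63.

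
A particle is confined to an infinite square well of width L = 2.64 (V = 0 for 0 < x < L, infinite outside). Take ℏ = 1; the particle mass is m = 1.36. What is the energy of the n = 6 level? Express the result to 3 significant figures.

E = 18.7

The infinite-well eigenfunctions ψ_n = √(2/L) sin(nπx/L) vanish at both walls, giving E_n = n²π²ℏ²/(2mL²).
E_6 = 6² × π² / (2 × 1.36 × 2.64²) = 18.74.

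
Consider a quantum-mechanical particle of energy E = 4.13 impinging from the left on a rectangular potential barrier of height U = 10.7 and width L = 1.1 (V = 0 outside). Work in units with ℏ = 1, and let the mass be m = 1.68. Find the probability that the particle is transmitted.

Since E < U the interior solution is evanescent with decay constant κ = √(2m(U − E))/ℏ = 4.698.
κL = 5.168, sinh(κL) = 87.80.
The exact tunnelling result is T⁻¹ = 1 + U² sinh²(κL) / [4E(U − E)] = 8133, so T = 0.000123.

T = 0.000123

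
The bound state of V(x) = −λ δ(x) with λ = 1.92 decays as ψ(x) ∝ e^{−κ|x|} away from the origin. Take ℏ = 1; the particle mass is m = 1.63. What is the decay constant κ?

κ = 3.13

Integrating the TISE across x = 0 gives the cusp condition ψ'(0⁺) − ψ'(0⁻) = −(2mλ/ℏ²)ψ(0).
With ψ ∝ e^{−κ|x|} this yields −2κ = −2mλ/ℏ², so κ = mλ/ℏ² = 3.130.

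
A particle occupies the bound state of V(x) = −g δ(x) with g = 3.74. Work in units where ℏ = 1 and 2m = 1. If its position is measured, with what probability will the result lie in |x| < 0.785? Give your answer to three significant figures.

The normalised bound state is ψ = √κ e^{−κ|x|} with κ = mg/ℏ² = 1.870.
P(|x| < d) = ∫_{−d}^{d} κ e^{−2κ|x|} dx = 1 − e^{−2κd} = 1 − e^{−2.936} = 0.9469.

P = 0.947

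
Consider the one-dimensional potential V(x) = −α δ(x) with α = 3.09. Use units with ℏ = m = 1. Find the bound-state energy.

E = -4.77

For x ≠ 0 the bound state is ψ ∝ e^{−κ|x|}; integrating the TISE across the delta gives the cusp condition 2κ = 2mα/ℏ², so κ = 3.090.
Then E = −ℏ²κ²/(2m) = −mα²/(2ℏ²) = -4.774.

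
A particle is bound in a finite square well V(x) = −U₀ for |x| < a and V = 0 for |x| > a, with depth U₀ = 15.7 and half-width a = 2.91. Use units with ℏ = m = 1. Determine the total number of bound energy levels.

N = 11

The dimensionless depth is z₀ = a√(2mU₀)/ℏ = 2.91 × √(31.40) = 16.31.
A new bound state (alternating even/odd) appears each time z₀ passes a multiple of π/2, so N = ⌊2z₀/π⌋ + 1 = ⌊10.38⌋ + 1 = 11.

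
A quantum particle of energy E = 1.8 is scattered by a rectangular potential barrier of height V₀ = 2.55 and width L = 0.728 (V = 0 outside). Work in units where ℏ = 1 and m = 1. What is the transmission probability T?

T = 0.447

E < V₀: inside the barrier ψ ∝ e^{±κx} with κ = √(2m(V₀ − E))/ℏ = 1.225.
κL = 0.8916, sinh(κL) = 1.015.
The exact tunnelling result is T⁻¹ = 1 + V₀² sinh²(κL) / [4E(V₀ − E)] = 2.239, so T = 0.447.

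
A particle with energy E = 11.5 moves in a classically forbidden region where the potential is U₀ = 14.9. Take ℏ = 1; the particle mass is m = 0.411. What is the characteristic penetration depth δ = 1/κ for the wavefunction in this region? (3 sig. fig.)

Since E < U₀ the TISE in this region is ψ'' = κ²ψ with κ = √(2m(U₀ − E))/ℏ.
κ = √(2 × 0.411 × 3.4) = 1.672. The penetration depth is δ = 1/κ = 0.598.

δ = 0.598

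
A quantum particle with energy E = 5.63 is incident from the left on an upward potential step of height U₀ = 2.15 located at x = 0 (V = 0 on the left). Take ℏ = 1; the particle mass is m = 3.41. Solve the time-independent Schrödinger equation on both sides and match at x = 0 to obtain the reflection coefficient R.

R = 0.0143

On each side the TISE gives plane waves with k = √(2m(E − V))/ℏ: k₁ = √(2·3.41·5.63) = 6.196, k₂ = √(2·3.41·3.48) = 4.872.
Continuity of ψ and ψ′ at the step yields the reflection amplitude r = (k₁ − k₂)/(k₁ + k₂) = 0.1197; thus R = |r|² = 0.01433, T = 0.9857.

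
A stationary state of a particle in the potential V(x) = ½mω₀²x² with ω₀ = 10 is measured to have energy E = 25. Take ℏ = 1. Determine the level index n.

n = 2

Invert E_n = (n + ½)ℏω₀: n = E/ℏω₀ − ½ = 2.000, so n = 2.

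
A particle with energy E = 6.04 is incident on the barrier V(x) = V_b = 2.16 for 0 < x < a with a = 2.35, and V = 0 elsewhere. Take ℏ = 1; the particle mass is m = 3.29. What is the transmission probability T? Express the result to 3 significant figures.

Above the barrier the interior wavenumber is k₂ = √(2m(E − V_b))/ℏ = 5.053, giving phase k₂a = 11.87.
T = [1 + V_b² sin²(k₂a) / (4E(E − V_b))]⁻¹ = 1/1.020 = 0.980.

T = 0.980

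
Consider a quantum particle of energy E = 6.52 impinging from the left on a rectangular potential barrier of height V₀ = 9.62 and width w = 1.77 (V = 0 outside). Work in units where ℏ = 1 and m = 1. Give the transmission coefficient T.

E < V₀: inside the barrier ψ ∝ e^{±κx} with κ = √(2m(V₀ − E))/ℏ = 2.490.
κw = 4.407, sinh(κw) = 41.02.
Matching ψ, ψ′ at both faces gives T = [1 + V₀² sinh²(κw) / (4E(V₀ − E))]⁻¹ = 1/1927 = 0.000519.

T = 0.000519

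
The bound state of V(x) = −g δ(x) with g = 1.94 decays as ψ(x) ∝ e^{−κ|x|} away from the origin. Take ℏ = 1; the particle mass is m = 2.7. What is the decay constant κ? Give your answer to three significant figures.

Integrating the TISE across x = 0 gives the cusp condition ψ'(0⁺) − ψ'(0⁻) = −(2mg/ℏ²)ψ(0).
With ψ ∝ e^{−κ|x|} this yields −2κ = −2mg/ℏ², so κ = mg/ℏ² = 5.238.

κ = 5.24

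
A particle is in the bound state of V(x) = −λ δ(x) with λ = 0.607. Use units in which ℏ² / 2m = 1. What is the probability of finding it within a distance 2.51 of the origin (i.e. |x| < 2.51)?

P = 0.782

The normalised bound state is ψ = √κ e^{−κ|x|} with κ = mλ/ℏ² = 0.3035.
P(|x| < d) = ∫_{−d}^{d} κ e^{−2κ|x|} dx = 1 − e^{−2κd} = 1 − e^{−1.524} = 0.7821.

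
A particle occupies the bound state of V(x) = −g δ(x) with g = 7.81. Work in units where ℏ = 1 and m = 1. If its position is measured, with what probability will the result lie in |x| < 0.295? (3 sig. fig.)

P = 0.990

The normalised bound state is ψ = √κ e^{−κ|x|} with κ = mg/ℏ² = 7.810.
P(|x| < d) = ∫_{−d}^{d} κ e^{−2κ|x|} dx = 1 − e^{−2κd} = 1 − e^{−4.608} = 0.9900.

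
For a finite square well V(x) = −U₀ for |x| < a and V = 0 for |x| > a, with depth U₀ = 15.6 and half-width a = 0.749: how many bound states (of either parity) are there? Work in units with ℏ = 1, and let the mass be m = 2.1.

N = 4

The dimensionless depth is z₀ = a√(2mU₀)/ℏ = 0.749 × √(65.52) = 6.063.
A new bound state (alternating even/odd) appears each time z₀ passes a multiple of π/2, so N = ⌊2z₀/π⌋ + 1 = ⌊3.860⌋ + 1 = 4.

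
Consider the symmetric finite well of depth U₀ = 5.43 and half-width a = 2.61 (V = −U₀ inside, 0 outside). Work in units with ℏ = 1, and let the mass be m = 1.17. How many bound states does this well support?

N = 6

The dimensionless depth is z₀ = a√(2mU₀)/ℏ = 2.61 × √(12.71) = 9.304.
A new bound state (alternating even/odd) appears each time z₀ passes a multiple of π/2, so N = ⌊2z₀/π⌋ + 1 = ⌊5.923⌋ + 1 = 6.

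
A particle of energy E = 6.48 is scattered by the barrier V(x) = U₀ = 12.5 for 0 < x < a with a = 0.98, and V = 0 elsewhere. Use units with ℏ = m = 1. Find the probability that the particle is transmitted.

T = 0.00444

Since E < U₀ the interior solution is evanescent with decay constant κ = √(2m(U₀ − E))/ℏ = 3.470.
κa = 3.400, sinh(κa) = 14.97.
The exact tunnelling result is T⁻¹ = 1 + U₀² sinh²(κa) / [4E(U₀ − E)] = 225.5, so T = 0.00444.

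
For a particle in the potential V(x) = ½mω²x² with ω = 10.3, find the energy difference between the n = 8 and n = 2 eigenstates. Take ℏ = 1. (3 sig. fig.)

ΔE = 61.8

E_n = ℏω(n + ½), so ΔE = (8 − 2) ℏω = 6 × 10.3 = 61.80.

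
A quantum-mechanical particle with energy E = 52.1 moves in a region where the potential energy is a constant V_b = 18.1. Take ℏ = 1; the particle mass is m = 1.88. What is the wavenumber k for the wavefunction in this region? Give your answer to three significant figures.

With E > V_b the solution is oscillatory, ψ ∝ e^{±ikx} with k = √(2m(E − V_b))/ℏ.
k = √(2 × 1.88 × 34) = 11.31.

k = 11.3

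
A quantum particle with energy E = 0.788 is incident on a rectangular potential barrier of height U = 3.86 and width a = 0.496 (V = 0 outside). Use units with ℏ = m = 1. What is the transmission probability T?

E < U: inside the barrier ψ ∝ e^{±κx} with κ = √(2m(U − E))/ℏ = 2.479.
κa = 1.229, sinh(κa) = 1.563.
The exact tunnelling result is T⁻¹ = 1 + U² sinh²(κa) / [4E(U − E)] = 4.761, so T = 0.210.

T = 0.210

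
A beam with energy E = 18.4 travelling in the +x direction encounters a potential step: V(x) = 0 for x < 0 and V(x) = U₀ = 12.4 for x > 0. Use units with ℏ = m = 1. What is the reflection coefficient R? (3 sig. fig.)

On each side the TISE gives plane waves with k = √(2m(E − V))/ℏ: k₁ = √(2·1·18.4) = 6.066, k₂ = √(2·1·6) = 3.464.
Continuity of ψ and ψ′ at the step yields the reflection amplitude r = (k₁ − k₂)/(k₁ + k₂) = 0.2730; thus R = |r|² = 0.07455, T = 0.9254.

R = 0.0746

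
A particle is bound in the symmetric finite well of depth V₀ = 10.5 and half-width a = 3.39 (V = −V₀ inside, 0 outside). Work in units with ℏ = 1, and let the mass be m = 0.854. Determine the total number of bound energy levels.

N = 10

Define the well-strength parameter z₀ = (a/ℏ)√(2mV₀) = 3.39 × √(2·0.854·10.5) = 14.36.
A new bound state (alternating even/odd) appears each time z₀ passes a multiple of π/2, so N = ⌊2z₀/π⌋ + 1 = ⌊9.139⌋ + 1 = 10.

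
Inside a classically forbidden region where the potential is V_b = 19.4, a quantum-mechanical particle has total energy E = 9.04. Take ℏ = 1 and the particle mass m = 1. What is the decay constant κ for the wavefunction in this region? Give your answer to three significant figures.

Since E < V_b the TISE in this region is ψ'' = κ²ψ with κ = √(2m(V_b − E))/ℏ.
κ = √(2 × 1 × 10.36) = 4.552.

κ = 4.55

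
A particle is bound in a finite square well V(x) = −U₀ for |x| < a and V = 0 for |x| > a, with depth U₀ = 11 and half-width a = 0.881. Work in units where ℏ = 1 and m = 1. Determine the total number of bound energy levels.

Define the well-strength parameter z₀ = (a/ℏ)√(2mU₀) = 0.881 × √(2·1·11) = 4.132.
A new bound state (alternating even/odd) appears each time z₀ passes a multiple of π/2, so N = ⌊2z₀/π⌋ + 1 = ⌊2.631⌋ + 1 = 3.

N = 3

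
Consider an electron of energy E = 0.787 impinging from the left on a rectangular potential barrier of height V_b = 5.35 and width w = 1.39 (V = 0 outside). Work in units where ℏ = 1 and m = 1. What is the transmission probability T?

E < V_b: inside the barrier ψ ∝ e^{±κx} with κ = √(2m(V_b − E))/ℏ = 3.021.
κw = 4.199, sinh(κw) = 33.31.
Matching ψ, ψ′ at both faces gives T = [1 + V_b² sinh²(κw) / (4E(V_b − E))]⁻¹ = 1/2211 = 0.000452.

T = 0.000452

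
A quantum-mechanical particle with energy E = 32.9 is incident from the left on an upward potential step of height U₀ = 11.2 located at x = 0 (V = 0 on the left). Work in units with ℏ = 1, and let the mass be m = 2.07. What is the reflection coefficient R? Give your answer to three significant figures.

R = 0.0107

On each side the TISE gives plane waves with k = √(2m(E − V))/ℏ: k₁ = √(2·2.07·32.9) = 11.67, k₂ = √(2·2.07·21.7) = 9.478.
Matching ψ and ψ′ at x = 0 gives r = (k₁ − k₂)/(k₁ + k₂), so R = r² = 0.01075 and T = 1 − R = 0.9893.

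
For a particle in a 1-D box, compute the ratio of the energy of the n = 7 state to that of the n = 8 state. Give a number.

E_n = n²π²ℏ²/(2mL²) so the ratio is n₂²/n₁² = 49/64 = 0.765625.

0.765625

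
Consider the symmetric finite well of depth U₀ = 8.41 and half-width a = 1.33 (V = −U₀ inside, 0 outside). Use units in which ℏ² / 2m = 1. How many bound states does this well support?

N = 3

Define the well-strength parameter z₀ = (a/ℏ)√(2mU₀) = 1.33 × √(2·0.5·8.41) = 3.857.
A new bound state (alternating even/odd) appears each time z₀ passes a multiple of π/2, so N = ⌊2z₀/π⌋ + 1 = ⌊2.455⌋ + 1 = 3.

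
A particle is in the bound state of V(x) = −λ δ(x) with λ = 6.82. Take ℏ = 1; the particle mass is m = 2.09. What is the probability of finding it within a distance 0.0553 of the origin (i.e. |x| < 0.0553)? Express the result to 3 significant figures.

The normalised bound state is ψ = √κ e^{−κ|x|} with κ = mλ/ℏ² = 14.25.
P(|x| < d) = ∫_{−d}^{d} κ e^{−2κ|x|} dx = 1 − e^{−2κd} = 1 − e^{−1.576} = 0.7933.

P = 0.793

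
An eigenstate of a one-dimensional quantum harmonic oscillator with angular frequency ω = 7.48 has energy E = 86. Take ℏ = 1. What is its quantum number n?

E_n = ℏω(n + ½) ⇒ n = E/(ℏω) − ½ = 86/7.48 − 0.5 = 10.997 → n = 11.

n = 11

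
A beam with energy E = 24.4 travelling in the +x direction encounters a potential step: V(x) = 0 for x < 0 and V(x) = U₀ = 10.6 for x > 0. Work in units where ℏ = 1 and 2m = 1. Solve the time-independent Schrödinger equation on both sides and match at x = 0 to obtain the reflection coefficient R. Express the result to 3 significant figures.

R = 0.0200

The wavenumbers are k₁ = √(2mE)/ℏ = 4.940 on the left and k₂ = √(2m(E − U₀))/ℏ = 3.715 on the right.
Matching ψ and ψ′ at x = 0 gives r = (k₁ − k₂)/(k₁ + k₂), so R = r² = 0.02003 and T = 1 − R = 0.9800.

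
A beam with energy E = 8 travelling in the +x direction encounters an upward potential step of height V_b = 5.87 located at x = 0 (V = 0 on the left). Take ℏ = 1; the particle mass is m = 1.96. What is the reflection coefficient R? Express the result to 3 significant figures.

The wavenumbers are k₁ = √(2mE)/ℏ = 5.600 on the left and k₂ = √(2m(E − V_b))/ℏ = 2.890 on the right.
Continuity of ψ and ψ′ at the step yields the reflection amplitude r = (k₁ − k₂)/(k₁ + k₂) = 0.3193; thus R = |r|² = 0.1019, T = 0.8981.

R = 0.102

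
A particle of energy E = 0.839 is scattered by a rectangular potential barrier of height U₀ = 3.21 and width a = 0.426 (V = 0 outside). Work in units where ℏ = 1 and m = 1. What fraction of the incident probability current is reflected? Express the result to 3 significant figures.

R = 0.596

E < U₀: inside the barrier ψ ∝ e^{±κx} with κ = √(2m(U₀ − E))/ℏ = 2.178.
κa = 0.9277, sinh(κa) = 1.067.
Matching ψ, ψ′ at both faces gives T = [1 + U₀² sinh²(κa) / (4E(U₀ − E))]⁻¹ = 1/2.473 = 0.404.
R = 1 − T = 0.596.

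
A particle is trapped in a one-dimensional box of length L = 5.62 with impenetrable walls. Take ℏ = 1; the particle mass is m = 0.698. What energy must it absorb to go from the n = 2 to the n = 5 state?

ΔE = 4.70

E_n = n²π²ℏ²/(2mL²), so ΔE = (5² − 2²) π²ℏ²/(2mL²).
ΔE = 21 × π² / (2 × 0.698 × 5.62²) = 4.701.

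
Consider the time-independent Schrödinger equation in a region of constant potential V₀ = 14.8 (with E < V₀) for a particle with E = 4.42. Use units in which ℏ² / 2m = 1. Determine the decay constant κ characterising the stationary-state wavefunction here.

κ = 3.22

Since E < V₀ the TISE in this region is ψ'' = κ²ψ with κ = √(2m(V₀ − E))/ℏ.
κ = √(2 × 0.5 × 10.38) = 3.222.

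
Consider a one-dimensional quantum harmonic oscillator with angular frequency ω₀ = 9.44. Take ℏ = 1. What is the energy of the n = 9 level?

E = 89.7

Using E_n = (n + ½)ℏω₀: E_9 = 9.5 × 9.44 = 89.68.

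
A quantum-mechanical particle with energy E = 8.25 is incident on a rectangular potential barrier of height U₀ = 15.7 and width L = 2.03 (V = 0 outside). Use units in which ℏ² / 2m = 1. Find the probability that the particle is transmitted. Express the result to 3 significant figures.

T = 0.0000614

Since E < U₀ the interior solution is evanescent with decay constant κ = √(2m(U₀ − E))/ℏ = 2.729.
κL = 5.541, sinh(κL) = 127.4.
The exact tunnelling result is T⁻¹ = 1 + U₀² sinh²(κL) / [4E(U₀ − E)] = 16280, so T = 0.0000614.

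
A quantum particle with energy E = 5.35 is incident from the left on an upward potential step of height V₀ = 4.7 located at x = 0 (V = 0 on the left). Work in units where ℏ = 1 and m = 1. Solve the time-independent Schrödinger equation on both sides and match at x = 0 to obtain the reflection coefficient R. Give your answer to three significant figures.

R = 0.233

The wavenumbers are k₁ = √(2mE)/ℏ = 3.271 on the left and k₂ = √(2m(E − V₀))/ℏ = 1.140 on the right.
Continuity of ψ and ψ′ at the step yields the reflection amplitude r = (k₁ − k₂)/(k₁ + k₂) = 0.4831; thus R = |r|² = 0.2333, T = 0.7667.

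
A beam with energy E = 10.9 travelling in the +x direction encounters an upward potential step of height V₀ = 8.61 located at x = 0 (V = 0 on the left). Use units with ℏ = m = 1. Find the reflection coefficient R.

R = 0.138

On each side the TISE gives plane waves with k = √(2m(E − V))/ℏ: k₁ = √(2·1·10.9) = 4.669, k₂ = √(2·1·2.29) = 2.140.
Matching ψ and ψ′ at x = 0 gives r = (k₁ − k₂)/(k₁ + k₂), so R = r² = 0.1379 and T = 1 − R = 0.8621.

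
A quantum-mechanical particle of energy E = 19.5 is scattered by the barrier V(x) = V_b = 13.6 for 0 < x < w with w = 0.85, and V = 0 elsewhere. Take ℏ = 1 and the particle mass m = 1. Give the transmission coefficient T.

Above the barrier the interior wavenumber is k₂ = √(2m(E − V_b))/ℏ = 3.435, giving phase k₂w = 2.920.
T = [1 + V_b² sin²(k₂w) / (4E(E − V_b))]⁻¹ = 1/1.019 = 0.981.

T = 0.981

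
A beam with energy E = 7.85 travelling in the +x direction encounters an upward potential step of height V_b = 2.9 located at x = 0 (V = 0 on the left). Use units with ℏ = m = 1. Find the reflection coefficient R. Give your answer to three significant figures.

R = 0.0132

On each side the TISE gives plane waves with k = √(2m(E − V))/ℏ: k₁ = √(2·1·7.85) = 3.962, k₂ = √(2·1·4.95) = 3.146.
Matching ψ and ψ′ at x = 0 gives r = (k₁ − k₂)/(k₁ + k₂), so R = r² = 0.01317 and T = 1 − R = 0.9868.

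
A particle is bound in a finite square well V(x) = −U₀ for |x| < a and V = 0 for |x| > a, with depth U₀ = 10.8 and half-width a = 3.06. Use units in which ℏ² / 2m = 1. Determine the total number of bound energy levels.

N = 7

The dimensionless depth is z₀ = a√(2mU₀)/ℏ = 3.06 × √(10.80) = 10.06.
The even/odd transcendental equations gain one root per π/2 in z₀, giving N = 1 + ⌊2z₀/π⌋ = 1 + ⌊6.402⌋ = 7.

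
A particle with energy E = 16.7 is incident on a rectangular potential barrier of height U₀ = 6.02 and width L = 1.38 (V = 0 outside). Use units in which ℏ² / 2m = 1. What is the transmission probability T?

E > U₀: inside the barrier k₂ = √(2m(E − U₀))/ℏ = 3.268, k₂L = 4.510.
Matching at both interfaces gives T⁻¹ = 1 + U₀² sin²(k₂L) / [4E(E − U₀)] = 1.049, hence T = 0.954.

T = 0.954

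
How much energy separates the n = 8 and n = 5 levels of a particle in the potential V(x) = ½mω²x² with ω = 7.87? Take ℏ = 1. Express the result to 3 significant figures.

ΔE = 23.6

E_n = ℏω(n + ½), so ΔE = (8 − 5) ℏω = 3 × 7.87 = 23.61.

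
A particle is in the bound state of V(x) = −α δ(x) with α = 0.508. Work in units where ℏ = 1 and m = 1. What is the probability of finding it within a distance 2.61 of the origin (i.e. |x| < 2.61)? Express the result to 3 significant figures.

P = 0.929

The normalised bound state is ψ = √κ e^{−κ|x|} with κ = mα/ℏ² = 0.5080.
P(|x| < d) = ∫_{−d}^{d} κ e^{−2κ|x|} dx = 1 − e^{−2κd} = 1 − e^{−2.652} = 0.9295.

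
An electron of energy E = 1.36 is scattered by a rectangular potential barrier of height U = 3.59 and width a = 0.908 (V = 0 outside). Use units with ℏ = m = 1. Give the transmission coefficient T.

T = 0.0783

Since E < U the interior solution is evanescent with decay constant κ = √(2m(U − E))/ℏ = 2.112.
κa = 1.918, sinh(κa) = 3.329.
The exact tunnelling result is T⁻¹ = 1 + U² sinh²(κa) / [4E(U − E)] = 12.77, so T = 0.0783.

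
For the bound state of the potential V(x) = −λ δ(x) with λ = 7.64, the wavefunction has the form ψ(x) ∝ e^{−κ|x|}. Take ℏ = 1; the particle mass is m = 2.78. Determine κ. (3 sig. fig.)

Integrating the TISE across x = 0 gives the cusp condition ψ'(0⁺) − ψ'(0⁻) = −(2mλ/ℏ²)ψ(0).
With ψ ∝ e^{−κ|x|} this yields −2κ = −2mλ/ℏ², so κ = mλ/ℏ² = 21.24.

κ = 21.2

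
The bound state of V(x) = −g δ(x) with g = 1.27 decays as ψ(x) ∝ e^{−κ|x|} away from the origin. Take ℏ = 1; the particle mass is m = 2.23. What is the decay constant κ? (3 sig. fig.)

κ = 2.83

Integrating the TISE across x = 0 gives the cusp condition ψ'(0⁺) − ψ'(0⁻) = −(2mg/ℏ²)ψ(0).
With ψ ∝ e^{−κ|x|} this yields −2κ = −2mg/ℏ², so κ = mg/ℏ² = 2.832.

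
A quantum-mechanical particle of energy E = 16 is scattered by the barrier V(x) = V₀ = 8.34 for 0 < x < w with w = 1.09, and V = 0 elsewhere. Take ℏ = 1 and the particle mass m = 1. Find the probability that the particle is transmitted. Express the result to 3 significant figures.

T = 0.896

E > V₀: inside the barrier k₂ = √(2m(E − V₀))/ℏ = 3.914, k₂w = 4.266.
T = [1 + V₀² sin²(k₂w) / (4E(E − V₀))]⁻¹ = 1/1.115 = 0.896.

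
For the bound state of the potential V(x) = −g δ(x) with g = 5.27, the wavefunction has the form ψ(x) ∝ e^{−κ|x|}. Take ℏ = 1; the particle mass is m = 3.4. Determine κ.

Integrate −(ℏ²/2m)ψ'' − gδ(x)ψ = Eψ from −ε to +ε: the ψ'' term gives ψ'(0⁺) − ψ'(0⁻) and the δ term gives −(2mg/ℏ²)ψ(0).
With ψ ∝ e^{−κ|x|} this yields −2κ = −2mg/ℏ², so κ = mg/ℏ² = 17.92.

κ = 17.9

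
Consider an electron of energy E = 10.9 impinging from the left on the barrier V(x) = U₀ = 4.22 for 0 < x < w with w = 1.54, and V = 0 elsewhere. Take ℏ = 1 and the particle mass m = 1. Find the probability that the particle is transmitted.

E > U₀: inside the barrier k₂ = √(2m(E − U₀))/ℏ = 3.655, k₂w = 5.629.
T = [1 + U₀² sin²(k₂w) / (4E(E − U₀))]⁻¹ = 1/1.023 = 0.978.

T = 0.978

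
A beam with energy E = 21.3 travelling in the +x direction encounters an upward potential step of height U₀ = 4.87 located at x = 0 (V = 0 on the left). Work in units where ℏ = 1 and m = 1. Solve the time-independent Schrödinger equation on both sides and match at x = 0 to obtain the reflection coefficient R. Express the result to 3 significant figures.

R = 0.00420

The wavenumbers are k₁ = √(2mE)/ℏ = 6.527 on the left and k₂ = √(2m(E − U₀))/ℏ = 5.732 on the right.
Matching ψ and ψ′ at x = 0 gives r = (k₁ − k₂)/(k₁ + k₂), so R = r² = 0.004200 and T = 1 − R = 0.9958.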